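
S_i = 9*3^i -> [9, 27, 81, 243, 729]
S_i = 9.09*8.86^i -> [9.09, 80.54, 713.56, 6322.15, 56014.28]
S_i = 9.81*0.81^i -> [9.81, 7.95, 6.44, 5.21, 4.22]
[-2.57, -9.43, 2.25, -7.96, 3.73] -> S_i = Random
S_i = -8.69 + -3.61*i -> [-8.69, -12.3, -15.91, -19.52, -23.13]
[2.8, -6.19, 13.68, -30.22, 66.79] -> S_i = 2.80*(-2.21)^i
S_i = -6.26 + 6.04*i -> [-6.26, -0.22, 5.82, 11.86, 17.9]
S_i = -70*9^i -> [-70, -630, -5670, -51030, -459270]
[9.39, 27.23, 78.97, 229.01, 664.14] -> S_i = 9.39*2.90^i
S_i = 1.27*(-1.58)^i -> [1.27, -2.01, 3.17, -5.01, 7.91]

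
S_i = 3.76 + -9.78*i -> [3.76, -6.02, -15.8, -25.58, -35.36]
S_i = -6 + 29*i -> [-6, 23, 52, 81, 110]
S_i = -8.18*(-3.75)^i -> [-8.18, 30.67, -115.03, 431.37, -1617.63]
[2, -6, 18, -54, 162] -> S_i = 2*-3^i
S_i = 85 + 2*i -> [85, 87, 89, 91, 93]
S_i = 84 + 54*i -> [84, 138, 192, 246, 300]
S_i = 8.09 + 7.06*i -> [8.09, 15.15, 22.21, 29.27, 36.33]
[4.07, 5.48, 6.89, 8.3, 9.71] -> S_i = 4.07 + 1.41*i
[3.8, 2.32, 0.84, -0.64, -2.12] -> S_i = 3.80 + -1.48*i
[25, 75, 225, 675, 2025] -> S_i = 25*3^i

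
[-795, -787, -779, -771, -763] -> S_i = -795 + 8*i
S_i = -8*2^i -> [-8, -16, -32, -64, -128]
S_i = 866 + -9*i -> [866, 857, 848, 839, 830]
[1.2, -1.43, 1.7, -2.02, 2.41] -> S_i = 1.20*(-1.19)^i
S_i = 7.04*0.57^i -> [7.04, 4.01, 2.29, 1.3, 0.74]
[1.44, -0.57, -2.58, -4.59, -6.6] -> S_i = 1.44 + -2.01*i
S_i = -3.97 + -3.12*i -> [-3.97, -7.09, -10.21, -13.33, -16.45]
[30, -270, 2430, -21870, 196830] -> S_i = 30*-9^i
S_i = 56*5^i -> [56, 280, 1400, 7000, 35000]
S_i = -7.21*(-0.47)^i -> [-7.21, 3.39, -1.59, 0.75, -0.35]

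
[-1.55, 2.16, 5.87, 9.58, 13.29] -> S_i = -1.55 + 3.71*i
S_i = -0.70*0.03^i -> [-0.7, -0.02, -0.0, -0.0, -0.0]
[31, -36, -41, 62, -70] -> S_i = Random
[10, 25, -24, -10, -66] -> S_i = Random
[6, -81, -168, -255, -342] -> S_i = 6 + -87*i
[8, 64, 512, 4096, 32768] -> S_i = 8*8^i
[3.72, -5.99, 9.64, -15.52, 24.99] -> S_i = 3.72*(-1.61)^i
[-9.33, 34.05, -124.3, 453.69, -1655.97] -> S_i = -9.33*(-3.65)^i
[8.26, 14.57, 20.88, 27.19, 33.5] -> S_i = 8.26 + 6.31*i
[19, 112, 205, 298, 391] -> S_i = 19 + 93*i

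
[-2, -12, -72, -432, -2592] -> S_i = -2*6^i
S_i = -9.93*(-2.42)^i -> [-9.93, 24.03, -58.15, 140.73, -340.57]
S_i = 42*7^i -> [42, 294, 2058, 14406, 100842]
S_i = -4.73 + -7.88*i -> [-4.73, -12.61, -20.49, -28.37, -36.25]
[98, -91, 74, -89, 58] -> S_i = Random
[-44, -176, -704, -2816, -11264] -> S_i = -44*4^i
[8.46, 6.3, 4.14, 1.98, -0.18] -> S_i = 8.46 + -2.16*i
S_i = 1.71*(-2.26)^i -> [1.71, -3.86, 8.73, -19.74, 44.61]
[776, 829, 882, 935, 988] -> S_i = 776 + 53*i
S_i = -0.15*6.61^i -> [-0.15, -0.99, -6.55, -43.32, -286.35]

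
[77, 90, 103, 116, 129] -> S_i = 77 + 13*i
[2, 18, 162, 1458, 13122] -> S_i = 2*9^i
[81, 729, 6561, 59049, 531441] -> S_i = 81*9^i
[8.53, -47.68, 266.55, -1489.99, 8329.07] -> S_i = 8.53*(-5.59)^i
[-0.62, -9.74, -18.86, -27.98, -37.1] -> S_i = -0.62 + -9.12*i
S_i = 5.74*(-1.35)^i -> [5.74, -7.75, 10.46, -14.12, 19.07]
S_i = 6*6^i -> [6, 36, 216, 1296, 7776]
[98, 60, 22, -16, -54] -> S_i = 98 + -38*i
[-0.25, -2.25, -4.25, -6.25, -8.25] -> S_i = -0.25 + -2.00*i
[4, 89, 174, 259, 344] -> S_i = 4 + 85*i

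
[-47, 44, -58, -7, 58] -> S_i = Random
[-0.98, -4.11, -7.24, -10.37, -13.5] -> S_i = -0.98 + -3.13*i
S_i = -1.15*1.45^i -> [-1.15, -1.67, -2.42, -3.51, -5.08]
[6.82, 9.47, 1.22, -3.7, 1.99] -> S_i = Random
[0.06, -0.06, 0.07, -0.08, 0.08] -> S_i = 0.06*(-1.08)^i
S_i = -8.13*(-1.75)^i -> [-8.13, 14.23, -24.9, 43.57, -76.25]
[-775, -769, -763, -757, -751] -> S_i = -775 + 6*i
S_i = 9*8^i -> [9, 72, 576, 4608, 36864]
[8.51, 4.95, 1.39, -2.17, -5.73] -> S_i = 8.51 + -3.56*i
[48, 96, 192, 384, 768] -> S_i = 48*2^i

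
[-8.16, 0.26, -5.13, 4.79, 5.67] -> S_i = Random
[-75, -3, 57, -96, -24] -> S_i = Random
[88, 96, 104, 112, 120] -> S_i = 88 + 8*i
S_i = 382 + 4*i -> [382, 386, 390, 394, 398]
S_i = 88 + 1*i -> [88, 89, 90, 91, 92]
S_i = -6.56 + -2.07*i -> [-6.56, -8.63, -10.7, -12.77, -14.84]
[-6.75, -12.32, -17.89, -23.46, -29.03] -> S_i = -6.75 + -5.57*i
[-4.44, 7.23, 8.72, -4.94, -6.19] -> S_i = Random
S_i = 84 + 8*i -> [84, 92, 100, 108, 116]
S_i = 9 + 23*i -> [9, 32, 55, 78, 101]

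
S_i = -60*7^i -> [-60, -420, -2940, -20580, -144060]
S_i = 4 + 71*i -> [4, 75, 146, 217, 288]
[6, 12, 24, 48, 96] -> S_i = 6*2^i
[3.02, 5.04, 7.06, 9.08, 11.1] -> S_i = 3.02 + 2.02*i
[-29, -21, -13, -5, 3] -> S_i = -29 + 8*i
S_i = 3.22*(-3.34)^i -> [3.22, -10.75, 35.92, -119.98, 400.72]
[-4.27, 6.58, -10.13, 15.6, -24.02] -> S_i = -4.27*(-1.54)^i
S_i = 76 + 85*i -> [76, 161, 246, 331, 416]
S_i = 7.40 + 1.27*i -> [7.4, 8.67, 9.94, 11.21, 12.48]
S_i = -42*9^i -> [-42, -378, -3402, -30618, -275562]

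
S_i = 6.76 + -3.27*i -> [6.76, 3.49, 0.22, -3.05, -6.32]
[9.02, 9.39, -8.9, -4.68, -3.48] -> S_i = Random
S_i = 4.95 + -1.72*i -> [4.95, 3.23, 1.51, -0.21, -1.93]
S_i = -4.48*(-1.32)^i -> [-4.48, 5.91, -7.81, 10.3, -13.6]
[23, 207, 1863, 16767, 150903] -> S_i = 23*9^i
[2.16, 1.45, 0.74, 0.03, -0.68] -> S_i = 2.16 + -0.71*i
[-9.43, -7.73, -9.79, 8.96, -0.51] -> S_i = Random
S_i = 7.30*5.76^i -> [7.3, 42.05, 242.2, 1395.05, 8035.5]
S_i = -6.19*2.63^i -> [-6.19, -16.28, -42.82, -112.61, -296.15]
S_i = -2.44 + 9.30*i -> [-2.44, 6.86, 16.16, 25.46, 34.76]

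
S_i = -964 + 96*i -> [-964, -868, -772, -676, -580]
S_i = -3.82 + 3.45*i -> [-3.82, -0.37, 3.08, 6.53, 9.98]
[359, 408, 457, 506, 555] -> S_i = 359 + 49*i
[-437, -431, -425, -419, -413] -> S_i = -437 + 6*i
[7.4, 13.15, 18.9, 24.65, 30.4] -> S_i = 7.40 + 5.75*i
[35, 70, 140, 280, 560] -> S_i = 35*2^i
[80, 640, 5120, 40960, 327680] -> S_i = 80*8^i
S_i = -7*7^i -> [-7, -49, -343, -2401, -16807]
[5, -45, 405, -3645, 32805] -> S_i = 5*-9^i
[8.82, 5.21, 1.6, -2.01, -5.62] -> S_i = 8.82 + -3.61*i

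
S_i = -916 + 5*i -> [-916, -911, -906, -901, -896]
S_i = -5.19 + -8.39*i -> [-5.19, -13.58, -21.97, -30.36, -38.75]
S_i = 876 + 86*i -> [876, 962, 1048, 1134, 1220]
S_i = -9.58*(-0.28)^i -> [-9.58, 2.68, -0.75, 0.21, -0.06]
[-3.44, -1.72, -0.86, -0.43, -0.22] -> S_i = -3.44*0.50^i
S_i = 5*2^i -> [5, 10, 20, 40, 80]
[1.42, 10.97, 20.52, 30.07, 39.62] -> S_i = 1.42 + 9.55*i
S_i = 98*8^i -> [98, 784, 6272, 50176, 401408]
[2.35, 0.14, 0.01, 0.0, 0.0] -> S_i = 2.35*0.06^i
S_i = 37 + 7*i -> [37, 44, 51, 58, 65]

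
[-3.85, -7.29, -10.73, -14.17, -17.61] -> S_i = -3.85 + -3.44*i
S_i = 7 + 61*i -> [7, 68, 129, 190, 251]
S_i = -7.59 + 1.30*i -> [-7.59, -6.29, -4.99, -3.69, -2.39]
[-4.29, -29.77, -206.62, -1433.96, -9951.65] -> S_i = -4.29*6.94^i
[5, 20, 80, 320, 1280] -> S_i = 5*4^i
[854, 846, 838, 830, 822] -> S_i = 854 + -8*i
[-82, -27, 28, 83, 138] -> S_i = -82 + 55*i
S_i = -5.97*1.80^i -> [-5.97, -10.75, -19.34, -34.82, -62.67]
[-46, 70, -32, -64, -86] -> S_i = Random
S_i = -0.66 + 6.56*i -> [-0.66, 5.9, 12.46, 19.02, 25.58]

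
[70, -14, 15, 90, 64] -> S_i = Random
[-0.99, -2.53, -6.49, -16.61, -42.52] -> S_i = -0.99*2.56^i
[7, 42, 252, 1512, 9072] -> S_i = 7*6^i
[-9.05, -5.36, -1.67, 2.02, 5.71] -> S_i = -9.05 + 3.69*i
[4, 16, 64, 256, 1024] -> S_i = 4*4^i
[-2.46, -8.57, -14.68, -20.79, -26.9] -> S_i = -2.46 + -6.11*i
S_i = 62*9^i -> [62, 558, 5022, 45198, 406782]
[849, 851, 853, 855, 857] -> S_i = 849 + 2*i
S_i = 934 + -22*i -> [934, 912, 890, 868, 846]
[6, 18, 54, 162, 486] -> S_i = 6*3^i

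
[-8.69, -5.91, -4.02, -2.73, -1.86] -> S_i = -8.69*0.68^i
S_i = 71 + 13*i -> [71, 84, 97, 110, 123]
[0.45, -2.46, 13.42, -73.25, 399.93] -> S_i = 0.45*(-5.46)^i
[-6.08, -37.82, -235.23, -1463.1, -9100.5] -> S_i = -6.08*6.22^i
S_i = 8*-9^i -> [8, -72, 648, -5832, 52488]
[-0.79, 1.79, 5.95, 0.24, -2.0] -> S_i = Random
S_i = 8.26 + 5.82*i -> [8.26, 14.08, 19.9, 25.72, 31.54]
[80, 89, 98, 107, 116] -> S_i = 80 + 9*i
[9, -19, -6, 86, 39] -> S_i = Random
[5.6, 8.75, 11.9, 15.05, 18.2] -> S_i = 5.60 + 3.15*i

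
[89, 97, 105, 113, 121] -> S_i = 89 + 8*i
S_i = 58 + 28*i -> [58, 86, 114, 142, 170]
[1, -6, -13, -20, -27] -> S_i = 1 + -7*i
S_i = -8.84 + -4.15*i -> [-8.84, -12.99, -17.14, -21.29, -25.44]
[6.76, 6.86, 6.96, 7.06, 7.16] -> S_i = 6.76 + 0.10*i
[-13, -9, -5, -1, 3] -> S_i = -13 + 4*i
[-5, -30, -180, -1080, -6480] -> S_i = -5*6^i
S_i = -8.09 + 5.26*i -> [-8.09, -2.83, 2.43, 7.69, 12.95]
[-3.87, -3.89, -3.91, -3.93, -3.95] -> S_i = -3.87 + -0.02*i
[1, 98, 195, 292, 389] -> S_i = 1 + 97*i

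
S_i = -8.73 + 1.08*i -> [-8.73, -7.65, -6.57, -5.49, -4.41]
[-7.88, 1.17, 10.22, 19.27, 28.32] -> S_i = -7.88 + 9.05*i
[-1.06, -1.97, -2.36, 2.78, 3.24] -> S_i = Random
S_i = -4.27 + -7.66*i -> [-4.27, -11.93, -19.59, -27.25, -34.91]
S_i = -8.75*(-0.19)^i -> [-8.75, 1.66, -0.32, 0.06, -0.01]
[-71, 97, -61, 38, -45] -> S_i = Random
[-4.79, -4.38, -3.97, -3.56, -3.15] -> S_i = -4.79 + 0.41*i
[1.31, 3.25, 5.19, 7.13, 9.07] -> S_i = 1.31 + 1.94*i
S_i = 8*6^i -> [8, 48, 288, 1728, 10368]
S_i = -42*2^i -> [-42, -84, -168, -336, -672]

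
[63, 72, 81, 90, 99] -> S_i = 63 + 9*i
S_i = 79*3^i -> [79, 237, 711, 2133, 6399]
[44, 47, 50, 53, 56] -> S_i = 44 + 3*i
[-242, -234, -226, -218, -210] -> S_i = -242 + 8*i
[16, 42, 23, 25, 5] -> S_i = Random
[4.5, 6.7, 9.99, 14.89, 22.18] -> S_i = 4.50*1.49^i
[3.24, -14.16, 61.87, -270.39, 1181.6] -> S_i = 3.24*(-4.37)^i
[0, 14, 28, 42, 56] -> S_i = 0 + 14*i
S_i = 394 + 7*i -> [394, 401, 408, 415, 422]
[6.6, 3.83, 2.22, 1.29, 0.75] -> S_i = 6.60*0.58^i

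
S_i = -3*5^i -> [-3, -15, -75, -375, -1875]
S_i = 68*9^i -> [68, 612, 5508, 49572, 446148]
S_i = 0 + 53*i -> [0, 53, 106, 159, 212]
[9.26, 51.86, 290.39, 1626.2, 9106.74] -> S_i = 9.26*5.60^i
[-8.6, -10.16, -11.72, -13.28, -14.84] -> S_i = -8.60 + -1.56*i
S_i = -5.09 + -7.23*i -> [-5.09, -12.32, -19.55, -26.78, -34.01]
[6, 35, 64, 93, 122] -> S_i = 6 + 29*i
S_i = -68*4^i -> [-68, -272, -1088, -4352, -17408]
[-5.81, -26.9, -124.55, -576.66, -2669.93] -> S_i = -5.81*4.63^i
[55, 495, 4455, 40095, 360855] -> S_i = 55*9^i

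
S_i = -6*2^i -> [-6, -12, -24, -48, -96]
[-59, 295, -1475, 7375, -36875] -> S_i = -59*-5^i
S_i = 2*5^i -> [2, 10, 50, 250, 1250]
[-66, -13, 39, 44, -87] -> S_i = Random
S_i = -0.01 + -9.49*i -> [-0.01, -9.5, -18.99, -28.48, -37.97]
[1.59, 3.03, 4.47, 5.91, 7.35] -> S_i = 1.59 + 1.44*i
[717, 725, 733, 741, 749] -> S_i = 717 + 8*i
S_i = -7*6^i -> [-7, -42, -252, -1512, -9072]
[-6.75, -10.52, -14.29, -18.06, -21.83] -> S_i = -6.75 + -3.77*i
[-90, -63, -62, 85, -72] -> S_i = Random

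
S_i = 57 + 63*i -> [57, 120, 183, 246, 309]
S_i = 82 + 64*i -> [82, 146, 210, 274, 338]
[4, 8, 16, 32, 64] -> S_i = 4*2^i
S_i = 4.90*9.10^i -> [4.9, 44.59, 405.77, 3692.5, 33601.73]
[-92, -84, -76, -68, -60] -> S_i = -92 + 8*i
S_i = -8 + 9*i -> [-8, 1, 10, 19, 28]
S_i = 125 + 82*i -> [125, 207, 289, 371, 453]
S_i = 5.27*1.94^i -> [5.27, 10.22, 19.83, 38.48, 74.65]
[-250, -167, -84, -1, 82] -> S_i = -250 + 83*i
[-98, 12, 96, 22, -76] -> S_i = Random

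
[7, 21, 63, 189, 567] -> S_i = 7*3^i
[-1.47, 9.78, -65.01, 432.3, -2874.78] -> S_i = -1.47*(-6.65)^i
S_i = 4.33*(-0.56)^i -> [4.33, -2.42, 1.36, -0.76, 0.43]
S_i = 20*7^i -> [20, 140, 980, 6860, 48020]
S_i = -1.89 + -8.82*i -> [-1.89, -10.71, -19.53, -28.35, -37.17]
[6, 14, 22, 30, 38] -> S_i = 6 + 8*i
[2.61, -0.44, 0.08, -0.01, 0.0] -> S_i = 2.61*(-0.17)^i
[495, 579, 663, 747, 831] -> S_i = 495 + 84*i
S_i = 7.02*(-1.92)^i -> [7.02, -13.48, 25.88, -49.69, 95.4]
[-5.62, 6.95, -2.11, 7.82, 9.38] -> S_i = Random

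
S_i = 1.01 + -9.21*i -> [1.01, -8.2, -17.41, -26.62, -35.83]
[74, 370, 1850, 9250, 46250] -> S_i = 74*5^i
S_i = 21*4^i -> [21, 84, 336, 1344, 5376]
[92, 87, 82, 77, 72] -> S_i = 92 + -5*i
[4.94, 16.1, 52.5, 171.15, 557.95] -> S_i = 4.94*3.26^i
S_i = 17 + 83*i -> [17, 100, 183, 266, 349]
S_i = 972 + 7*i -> [972, 979, 986, 993, 1000]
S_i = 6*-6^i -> [6, -36, 216, -1296, 7776]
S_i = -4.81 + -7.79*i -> [-4.81, -12.6, -20.39, -28.18, -35.97]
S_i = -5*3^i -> [-5, -15, -45, -135, -405]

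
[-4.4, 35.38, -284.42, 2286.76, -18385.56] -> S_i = -4.40*(-8.04)^i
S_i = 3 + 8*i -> [3, 11, 19, 27, 35]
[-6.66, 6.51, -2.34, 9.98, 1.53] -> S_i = Random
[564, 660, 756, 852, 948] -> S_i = 564 + 96*i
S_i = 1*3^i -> [1, 3, 9, 27, 81]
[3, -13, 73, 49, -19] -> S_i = Random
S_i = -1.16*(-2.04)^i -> [-1.16, 2.37, -4.83, 9.85, -20.09]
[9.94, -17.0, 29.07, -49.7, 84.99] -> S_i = 9.94*(-1.71)^i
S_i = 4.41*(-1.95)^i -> [4.41, -8.6, 16.77, -32.7, 63.76]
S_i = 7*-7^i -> [7, -49, 343, -2401, 16807]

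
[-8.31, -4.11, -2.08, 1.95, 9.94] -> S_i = Random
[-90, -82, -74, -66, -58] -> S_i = -90 + 8*i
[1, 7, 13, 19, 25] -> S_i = 1 + 6*i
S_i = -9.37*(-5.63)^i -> [-9.37, 52.75, -297.0, 1672.11, -9413.98]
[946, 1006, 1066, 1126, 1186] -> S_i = 946 + 60*i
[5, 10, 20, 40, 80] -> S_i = 5*2^i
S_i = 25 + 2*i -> [25, 27, 29, 31, 33]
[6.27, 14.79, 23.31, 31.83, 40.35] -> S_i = 6.27 + 8.52*i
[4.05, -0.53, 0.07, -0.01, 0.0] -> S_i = 4.05*(-0.13)^i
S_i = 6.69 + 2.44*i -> [6.69, 9.13, 11.57, 14.01, 16.45]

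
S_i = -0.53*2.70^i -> [-0.53, -1.43, -3.86, -10.43, -28.17]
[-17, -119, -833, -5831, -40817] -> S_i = -17*7^i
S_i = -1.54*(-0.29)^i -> [-1.54, 0.45, -0.13, 0.04, -0.01]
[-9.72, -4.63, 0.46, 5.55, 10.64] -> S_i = -9.72 + 5.09*i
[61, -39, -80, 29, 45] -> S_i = Random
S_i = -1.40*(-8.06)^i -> [-1.4, 11.28, -90.95, 733.05, -5908.38]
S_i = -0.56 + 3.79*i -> [-0.56, 3.23, 7.02, 10.81, 14.6]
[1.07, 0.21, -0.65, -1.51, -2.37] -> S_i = 1.07 + -0.86*i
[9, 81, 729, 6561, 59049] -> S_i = 9*9^i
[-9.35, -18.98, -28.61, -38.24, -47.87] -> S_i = -9.35 + -9.63*i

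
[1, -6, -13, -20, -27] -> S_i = 1 + -7*i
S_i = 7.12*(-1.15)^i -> [7.12, -8.19, 9.42, -10.83, 12.45]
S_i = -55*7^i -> [-55, -385, -2695, -18865, -132055]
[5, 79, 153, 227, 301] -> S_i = 5 + 74*i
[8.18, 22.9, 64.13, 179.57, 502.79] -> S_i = 8.18*2.80^i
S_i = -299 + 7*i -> [-299, -292, -285, -278, -271]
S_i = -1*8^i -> [-1, -8, -64, -512, -4096]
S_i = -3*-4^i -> [-3, 12, -48, 192, -768]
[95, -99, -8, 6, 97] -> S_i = Random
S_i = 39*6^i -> [39, 234, 1404, 8424, 50544]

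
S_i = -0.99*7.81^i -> [-0.99, -7.73, -60.39, -471.62, -3683.32]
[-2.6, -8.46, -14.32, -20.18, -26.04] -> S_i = -2.60 + -5.86*i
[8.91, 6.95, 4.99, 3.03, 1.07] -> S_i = 8.91 + -1.96*i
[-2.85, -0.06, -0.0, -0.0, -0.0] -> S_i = -2.85*0.02^i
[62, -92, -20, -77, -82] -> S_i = Random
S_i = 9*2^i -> [9, 18, 36, 72, 144]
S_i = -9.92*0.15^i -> [-9.92, -1.49, -0.22, -0.03, -0.01]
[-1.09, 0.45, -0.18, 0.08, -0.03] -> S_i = -1.09*(-0.41)^i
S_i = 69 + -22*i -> [69, 47, 25, 3, -19]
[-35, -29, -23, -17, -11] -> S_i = -35 + 6*i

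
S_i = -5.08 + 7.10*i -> [-5.08, 2.02, 9.12, 16.22, 23.32]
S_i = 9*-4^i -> [9, -36, 144, -576, 2304]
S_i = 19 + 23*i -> [19, 42, 65, 88, 111]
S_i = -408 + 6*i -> [-408, -402, -396, -390, -384]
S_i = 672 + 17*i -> [672, 689, 706, 723, 740]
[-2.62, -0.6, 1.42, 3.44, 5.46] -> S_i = -2.62 + 2.02*i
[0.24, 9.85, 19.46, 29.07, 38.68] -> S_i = 0.24 + 9.61*i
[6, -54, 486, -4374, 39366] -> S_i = 6*-9^i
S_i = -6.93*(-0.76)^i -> [-6.93, 5.27, -4.0, 3.04, -2.31]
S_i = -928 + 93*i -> [-928, -835, -742, -649, -556]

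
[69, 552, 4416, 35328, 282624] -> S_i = 69*8^i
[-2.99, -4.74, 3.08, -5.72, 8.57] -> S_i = Random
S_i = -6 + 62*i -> [-6, 56, 118, 180, 242]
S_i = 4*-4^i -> [4, -16, 64, -256, 1024]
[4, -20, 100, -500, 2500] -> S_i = 4*-5^i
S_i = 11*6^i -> [11, 66, 396, 2376, 14256]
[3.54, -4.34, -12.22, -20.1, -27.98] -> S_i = 3.54 + -7.88*i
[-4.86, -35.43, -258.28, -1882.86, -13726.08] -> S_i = -4.86*7.29^i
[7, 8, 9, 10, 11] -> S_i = 7 + 1*i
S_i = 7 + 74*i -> [7, 81, 155, 229, 303]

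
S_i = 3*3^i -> [3, 9, 27, 81, 243]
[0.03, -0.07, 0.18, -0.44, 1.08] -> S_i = 0.03*(-2.45)^i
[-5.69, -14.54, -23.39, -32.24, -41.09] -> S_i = -5.69 + -8.85*i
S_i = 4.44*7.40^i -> [4.44, 32.86, 243.13, 1799.19, 13314.04]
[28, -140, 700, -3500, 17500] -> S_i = 28*-5^i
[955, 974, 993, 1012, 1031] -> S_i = 955 + 19*i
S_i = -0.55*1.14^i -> [-0.55, -0.63, -0.71, -0.81, -0.93]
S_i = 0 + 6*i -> [0, 6, 12, 18, 24]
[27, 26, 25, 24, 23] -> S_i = 27 + -1*i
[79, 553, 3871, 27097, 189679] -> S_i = 79*7^i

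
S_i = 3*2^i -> [3, 6, 12, 24, 48]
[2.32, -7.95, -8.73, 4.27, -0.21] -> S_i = Random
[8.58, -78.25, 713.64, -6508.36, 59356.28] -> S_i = 8.58*(-9.12)^i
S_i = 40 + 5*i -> [40, 45, 50, 55, 60]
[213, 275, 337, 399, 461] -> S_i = 213 + 62*i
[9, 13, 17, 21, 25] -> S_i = 9 + 4*i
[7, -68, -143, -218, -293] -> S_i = 7 + -75*i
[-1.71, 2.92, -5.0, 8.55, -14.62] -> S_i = -1.71*(-1.71)^i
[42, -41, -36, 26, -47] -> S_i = Random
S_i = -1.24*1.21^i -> [-1.24, -1.5, -1.82, -2.2, -2.66]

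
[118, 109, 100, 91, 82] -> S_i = 118 + -9*i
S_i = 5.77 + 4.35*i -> [5.77, 10.12, 14.47, 18.82, 23.17]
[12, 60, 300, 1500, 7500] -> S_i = 12*5^i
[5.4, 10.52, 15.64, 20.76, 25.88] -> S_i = 5.40 + 5.12*i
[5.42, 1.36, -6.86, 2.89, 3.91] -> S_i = Random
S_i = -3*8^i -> [-3, -24, -192, -1536, -12288]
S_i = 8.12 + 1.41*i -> [8.12, 9.53, 10.94, 12.35, 13.76]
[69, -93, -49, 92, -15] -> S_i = Random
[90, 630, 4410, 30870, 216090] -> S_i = 90*7^i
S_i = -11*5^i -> [-11, -55, -275, -1375, -6875]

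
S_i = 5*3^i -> [5, 15, 45, 135, 405]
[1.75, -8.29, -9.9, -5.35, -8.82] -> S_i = Random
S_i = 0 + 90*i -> [0, 90, 180, 270, 360]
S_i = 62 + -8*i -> [62, 54, 46, 38, 30]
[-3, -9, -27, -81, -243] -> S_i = -3*3^i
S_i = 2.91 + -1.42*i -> [2.91, 1.49, 0.07, -1.35, -2.77]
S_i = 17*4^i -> [17, 68, 272, 1088, 4352]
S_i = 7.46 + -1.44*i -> [7.46, 6.02, 4.58, 3.14, 1.7]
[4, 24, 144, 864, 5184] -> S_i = 4*6^i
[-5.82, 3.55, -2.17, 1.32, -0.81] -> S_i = -5.82*(-0.61)^i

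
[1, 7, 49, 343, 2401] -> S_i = 1*7^i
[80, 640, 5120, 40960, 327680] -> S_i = 80*8^i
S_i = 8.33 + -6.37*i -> [8.33, 1.96, -4.41, -10.78, -17.15]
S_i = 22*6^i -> [22, 132, 792, 4752, 28512]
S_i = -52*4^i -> [-52, -208, -832, -3328, -13312]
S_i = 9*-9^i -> [9, -81, 729, -6561, 59049]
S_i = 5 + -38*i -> [5, -33, -71, -109, -147]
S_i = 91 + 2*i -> [91, 93, 95, 97, 99]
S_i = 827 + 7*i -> [827, 834, 841, 848, 855]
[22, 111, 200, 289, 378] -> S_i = 22 + 89*i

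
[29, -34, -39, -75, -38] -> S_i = Random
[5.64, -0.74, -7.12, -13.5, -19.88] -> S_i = 5.64 + -6.38*i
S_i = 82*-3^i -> [82, -246, 738, -2214, 6642]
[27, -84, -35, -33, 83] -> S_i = Random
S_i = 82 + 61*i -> [82, 143, 204, 265, 326]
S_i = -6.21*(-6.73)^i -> [-6.21, 41.79, -281.27, 1892.94, -12739.48]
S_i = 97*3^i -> [97, 291, 873, 2619, 7857]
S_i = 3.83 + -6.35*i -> [3.83, -2.52, -8.87, -15.22, -21.57]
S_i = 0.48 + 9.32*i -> [0.48, 9.8, 19.12, 28.44, 37.76]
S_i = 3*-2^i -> [3, -6, 12, -24, 48]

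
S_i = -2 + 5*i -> [-2, 3, 8, 13, 18]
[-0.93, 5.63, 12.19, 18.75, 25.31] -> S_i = -0.93 + 6.56*i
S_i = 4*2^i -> [4, 8, 16, 32, 64]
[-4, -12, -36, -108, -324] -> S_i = -4*3^i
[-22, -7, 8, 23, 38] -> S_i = -22 + 15*i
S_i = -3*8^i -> [-3, -24, -192, -1536, -12288]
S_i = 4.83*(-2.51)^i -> [4.83, -12.12, 30.43, -76.38, 191.71]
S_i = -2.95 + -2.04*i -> [-2.95, -4.99, -7.03, -9.07, -11.11]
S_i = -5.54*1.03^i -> [-5.54, -5.71, -5.88, -6.05, -6.24]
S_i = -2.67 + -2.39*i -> [-2.67, -5.06, -7.45, -9.84, -12.23]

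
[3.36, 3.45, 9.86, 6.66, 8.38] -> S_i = Random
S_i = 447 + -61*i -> [447, 386, 325, 264, 203]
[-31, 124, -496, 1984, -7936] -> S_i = -31*-4^i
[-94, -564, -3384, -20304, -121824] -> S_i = -94*6^i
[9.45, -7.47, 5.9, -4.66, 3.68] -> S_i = 9.45*(-0.79)^i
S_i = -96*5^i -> [-96, -480, -2400, -12000, -60000]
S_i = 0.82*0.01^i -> [0.82, 0.01, 0.0, 0.0, 0.0]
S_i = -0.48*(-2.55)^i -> [-0.48, 1.22, -3.12, 7.96, -20.3]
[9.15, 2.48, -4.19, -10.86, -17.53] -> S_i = 9.15 + -6.67*i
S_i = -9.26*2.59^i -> [-9.26, -23.98, -62.12, -160.88, -416.69]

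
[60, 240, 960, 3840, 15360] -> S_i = 60*4^i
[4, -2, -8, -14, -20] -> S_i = 4 + -6*i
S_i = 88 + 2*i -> [88, 90, 92, 94, 96]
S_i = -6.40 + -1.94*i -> [-6.4, -8.34, -10.28, -12.22, -14.16]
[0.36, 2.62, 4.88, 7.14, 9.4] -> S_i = 0.36 + 2.26*i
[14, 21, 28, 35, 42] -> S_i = 14 + 7*i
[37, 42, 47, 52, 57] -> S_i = 37 + 5*i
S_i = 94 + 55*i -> [94, 149, 204, 259, 314]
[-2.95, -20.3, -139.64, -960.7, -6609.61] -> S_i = -2.95*6.88^i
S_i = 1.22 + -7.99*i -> [1.22, -6.77, -14.76, -22.75, -30.74]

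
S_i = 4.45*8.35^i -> [4.45, 37.16, 310.27, 2590.71, 21632.46]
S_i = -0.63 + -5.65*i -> [-0.63, -6.28, -11.93, -17.58, -23.23]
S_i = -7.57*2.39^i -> [-7.57, -18.09, -43.24, -103.35, -246.99]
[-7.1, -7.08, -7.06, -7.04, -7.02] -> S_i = -7.10 + 0.02*i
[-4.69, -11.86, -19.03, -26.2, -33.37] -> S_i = -4.69 + -7.17*i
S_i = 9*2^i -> [9, 18, 36, 72, 144]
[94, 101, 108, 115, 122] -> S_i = 94 + 7*i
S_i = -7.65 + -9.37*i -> [-7.65, -17.02, -26.39, -35.76, -45.13]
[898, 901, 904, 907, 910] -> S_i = 898 + 3*i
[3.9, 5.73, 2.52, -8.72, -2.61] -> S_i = Random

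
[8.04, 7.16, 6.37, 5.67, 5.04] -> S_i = 8.04*0.89^i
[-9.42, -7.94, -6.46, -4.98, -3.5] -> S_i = -9.42 + 1.48*i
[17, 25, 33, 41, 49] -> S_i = 17 + 8*i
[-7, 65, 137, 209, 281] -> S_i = -7 + 72*i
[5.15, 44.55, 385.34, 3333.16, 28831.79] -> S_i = 5.15*8.65^i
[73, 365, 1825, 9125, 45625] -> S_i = 73*5^i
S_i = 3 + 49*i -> [3, 52, 101, 150, 199]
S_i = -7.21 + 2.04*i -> [-7.21, -5.17, -3.13, -1.09, 0.95]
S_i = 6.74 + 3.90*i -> [6.74, 10.64, 14.54, 18.44, 22.34]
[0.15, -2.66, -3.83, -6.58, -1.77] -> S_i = Random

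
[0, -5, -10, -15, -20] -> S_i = 0 + -5*i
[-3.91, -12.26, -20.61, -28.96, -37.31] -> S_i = -3.91 + -8.35*i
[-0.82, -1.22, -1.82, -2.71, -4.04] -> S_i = -0.82*1.49^i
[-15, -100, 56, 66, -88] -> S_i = Random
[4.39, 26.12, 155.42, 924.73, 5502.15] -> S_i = 4.39*5.95^i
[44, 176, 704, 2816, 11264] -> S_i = 44*4^i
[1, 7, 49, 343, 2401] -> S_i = 1*7^i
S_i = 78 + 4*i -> [78, 82, 86, 90, 94]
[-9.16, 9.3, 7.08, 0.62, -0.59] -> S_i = Random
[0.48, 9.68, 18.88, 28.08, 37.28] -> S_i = 0.48 + 9.20*i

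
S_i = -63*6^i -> [-63, -378, -2268, -13608, -81648]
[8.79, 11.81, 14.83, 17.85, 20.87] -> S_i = 8.79 + 3.02*i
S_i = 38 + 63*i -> [38, 101, 164, 227, 290]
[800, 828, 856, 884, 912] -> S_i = 800 + 28*i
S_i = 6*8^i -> [6, 48, 384, 3072, 24576]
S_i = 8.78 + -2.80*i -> [8.78, 5.98, 3.18, 0.38, -2.42]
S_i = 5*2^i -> [5, 10, 20, 40, 80]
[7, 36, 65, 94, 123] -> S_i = 7 + 29*i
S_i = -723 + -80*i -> [-723, -803, -883, -963, -1043]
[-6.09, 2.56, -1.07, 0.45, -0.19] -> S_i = -6.09*(-0.42)^i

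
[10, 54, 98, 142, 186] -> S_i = 10 + 44*i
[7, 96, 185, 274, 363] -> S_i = 7 + 89*i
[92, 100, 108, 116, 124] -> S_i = 92 + 8*i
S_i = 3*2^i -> [3, 6, 12, 24, 48]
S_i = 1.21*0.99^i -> [1.21, 1.2, 1.19, 1.17, 1.16]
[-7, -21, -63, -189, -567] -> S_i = -7*3^i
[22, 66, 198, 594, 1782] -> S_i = 22*3^i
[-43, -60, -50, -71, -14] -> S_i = Random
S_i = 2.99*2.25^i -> [2.99, 6.73, 15.14, 34.06, 76.63]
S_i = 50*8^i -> [50, 400, 3200, 25600, 204800]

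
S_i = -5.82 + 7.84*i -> [-5.82, 2.02, 9.86, 17.7, 25.54]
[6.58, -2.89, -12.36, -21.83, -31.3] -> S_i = 6.58 + -9.47*i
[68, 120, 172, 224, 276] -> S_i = 68 + 52*i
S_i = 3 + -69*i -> [3, -66, -135, -204, -273]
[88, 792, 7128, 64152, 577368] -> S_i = 88*9^i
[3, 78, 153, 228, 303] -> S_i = 3 + 75*i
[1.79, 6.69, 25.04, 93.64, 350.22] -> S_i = 1.79*3.74^i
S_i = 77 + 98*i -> [77, 175, 273, 371, 469]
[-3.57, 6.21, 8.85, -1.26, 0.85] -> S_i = Random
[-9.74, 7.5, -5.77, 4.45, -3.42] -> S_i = -9.74*(-0.77)^i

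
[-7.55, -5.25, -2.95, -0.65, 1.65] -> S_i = -7.55 + 2.30*i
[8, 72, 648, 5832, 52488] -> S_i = 8*9^i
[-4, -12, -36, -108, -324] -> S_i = -4*3^i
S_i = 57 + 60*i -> [57, 117, 177, 237, 297]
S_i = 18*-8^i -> [18, -144, 1152, -9216, 73728]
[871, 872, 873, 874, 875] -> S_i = 871 + 1*i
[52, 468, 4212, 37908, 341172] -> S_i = 52*9^i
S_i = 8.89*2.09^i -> [8.89, 18.58, 38.83, 81.16, 169.62]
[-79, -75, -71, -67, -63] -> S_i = -79 + 4*i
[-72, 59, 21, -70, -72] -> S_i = Random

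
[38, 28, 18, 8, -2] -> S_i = 38 + -10*i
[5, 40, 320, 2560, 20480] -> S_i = 5*8^i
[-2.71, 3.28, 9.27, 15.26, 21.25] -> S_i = -2.71 + 5.99*i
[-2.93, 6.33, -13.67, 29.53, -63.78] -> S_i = -2.93*(-2.16)^i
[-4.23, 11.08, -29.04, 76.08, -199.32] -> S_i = -4.23*(-2.62)^i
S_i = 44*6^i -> [44, 264, 1584, 9504, 57024]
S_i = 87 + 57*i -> [87, 144, 201, 258, 315]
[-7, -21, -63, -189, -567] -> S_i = -7*3^i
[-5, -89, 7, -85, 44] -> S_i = Random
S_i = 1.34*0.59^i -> [1.34, 0.79, 0.47, 0.28, 0.16]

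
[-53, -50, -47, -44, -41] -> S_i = -53 + 3*i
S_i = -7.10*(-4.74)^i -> [-7.1, 33.65, -159.52, 756.12, -3584.03]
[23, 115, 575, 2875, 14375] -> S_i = 23*5^i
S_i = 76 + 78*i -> [76, 154, 232, 310, 388]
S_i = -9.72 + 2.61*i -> [-9.72, -7.11, -4.5, -1.89, 0.72]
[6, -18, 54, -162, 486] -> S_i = 6*-3^i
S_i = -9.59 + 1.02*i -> [-9.59, -8.57, -7.55, -6.53, -5.51]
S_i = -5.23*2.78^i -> [-5.23, -14.54, -40.42, -112.37, -312.38]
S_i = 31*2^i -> [31, 62, 124, 248, 496]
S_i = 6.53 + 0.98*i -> [6.53, 7.51, 8.49, 9.47, 10.45]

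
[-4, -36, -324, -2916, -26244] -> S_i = -4*9^i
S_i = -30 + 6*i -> [-30, -24, -18, -12, -6]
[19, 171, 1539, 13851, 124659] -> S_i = 19*9^i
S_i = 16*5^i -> [16, 80, 400, 2000, 10000]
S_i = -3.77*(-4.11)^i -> [-3.77, 15.49, -63.68, 261.74, -1075.74]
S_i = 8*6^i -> [8, 48, 288, 1728, 10368]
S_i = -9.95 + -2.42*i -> [-9.95, -12.37, -14.79, -17.21, -19.63]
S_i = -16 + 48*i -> [-16, 32, 80, 128, 176]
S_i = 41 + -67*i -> [41, -26, -93, -160, -227]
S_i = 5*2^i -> [5, 10, 20, 40, 80]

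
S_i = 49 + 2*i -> [49, 51, 53, 55, 57]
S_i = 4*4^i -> [4, 16, 64, 256, 1024]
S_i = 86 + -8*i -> [86, 78, 70, 62, 54]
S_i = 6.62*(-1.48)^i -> [6.62, -9.8, 14.5, -21.46, 31.76]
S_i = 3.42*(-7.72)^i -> [3.42, -26.4, 203.83, -1573.54, 12147.73]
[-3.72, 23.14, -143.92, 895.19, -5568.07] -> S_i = -3.72*(-6.22)^i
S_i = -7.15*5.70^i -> [-7.15, -40.76, -232.3, -1324.13, -7547.54]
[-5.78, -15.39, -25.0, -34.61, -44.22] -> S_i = -5.78 + -9.61*i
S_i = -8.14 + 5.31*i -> [-8.14, -2.83, 2.48, 7.79, 13.1]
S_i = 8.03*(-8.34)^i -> [8.03, -66.97, 558.53, -4658.15, 38848.99]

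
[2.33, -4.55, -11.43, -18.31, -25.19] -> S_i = 2.33 + -6.88*i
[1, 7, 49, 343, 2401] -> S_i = 1*7^i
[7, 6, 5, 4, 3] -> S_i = 7 + -1*i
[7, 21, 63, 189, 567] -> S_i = 7*3^i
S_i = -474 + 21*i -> [-474, -453, -432, -411, -390]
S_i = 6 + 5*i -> [6, 11, 16, 21, 26]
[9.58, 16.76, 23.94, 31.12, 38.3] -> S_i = 9.58 + 7.18*i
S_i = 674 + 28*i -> [674, 702, 730, 758, 786]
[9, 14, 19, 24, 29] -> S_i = 9 + 5*i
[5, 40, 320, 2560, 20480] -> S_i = 5*8^i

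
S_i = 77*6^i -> [77, 462, 2772, 16632, 99792]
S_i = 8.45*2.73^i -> [8.45, 23.07, 62.98, 171.93, 469.36]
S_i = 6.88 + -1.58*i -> [6.88, 5.3, 3.72, 2.14, 0.56]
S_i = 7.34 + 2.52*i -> [7.34, 9.86, 12.38, 14.9, 17.42]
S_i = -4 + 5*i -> [-4, 1, 6, 11, 16]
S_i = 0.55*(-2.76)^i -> [0.55, -1.52, 4.19, -11.56, 31.92]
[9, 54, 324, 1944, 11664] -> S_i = 9*6^i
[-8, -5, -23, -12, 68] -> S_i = Random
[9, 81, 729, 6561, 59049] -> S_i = 9*9^i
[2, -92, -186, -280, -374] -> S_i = 2 + -94*i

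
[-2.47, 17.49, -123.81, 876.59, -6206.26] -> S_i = -2.47*(-7.08)^i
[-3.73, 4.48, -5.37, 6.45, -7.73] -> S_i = -3.73*(-1.20)^i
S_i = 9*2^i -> [9, 18, 36, 72, 144]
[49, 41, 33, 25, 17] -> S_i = 49 + -8*i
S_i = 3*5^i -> [3, 15, 75, 375, 1875]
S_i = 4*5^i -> [4, 20, 100, 500, 2500]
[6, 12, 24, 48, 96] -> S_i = 6*2^i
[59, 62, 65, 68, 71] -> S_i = 59 + 3*i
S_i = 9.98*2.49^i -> [9.98, 24.85, 61.88, 154.07, 383.64]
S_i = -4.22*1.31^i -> [-4.22, -5.53, -7.24, -9.49, -12.43]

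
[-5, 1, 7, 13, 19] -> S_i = -5 + 6*i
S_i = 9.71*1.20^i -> [9.71, 11.65, 13.98, 16.78, 20.13]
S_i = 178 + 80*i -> [178, 258, 338, 418, 498]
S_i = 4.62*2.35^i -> [4.62, 10.86, 25.51, 59.96, 140.9]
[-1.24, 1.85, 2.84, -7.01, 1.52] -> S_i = Random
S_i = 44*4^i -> [44, 176, 704, 2816, 11264]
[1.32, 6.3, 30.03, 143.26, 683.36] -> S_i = 1.32*4.77^i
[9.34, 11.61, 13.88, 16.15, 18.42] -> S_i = 9.34 + 2.27*i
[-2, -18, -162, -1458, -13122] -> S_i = -2*9^i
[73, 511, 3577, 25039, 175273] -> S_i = 73*7^i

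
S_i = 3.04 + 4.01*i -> [3.04, 7.05, 11.06, 15.07, 19.08]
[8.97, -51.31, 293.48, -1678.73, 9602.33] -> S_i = 8.97*(-5.72)^i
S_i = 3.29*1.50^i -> [3.29, 4.94, 7.4, 11.1, 16.66]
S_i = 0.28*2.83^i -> [0.28, 0.79, 2.24, 6.35, 17.96]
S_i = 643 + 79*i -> [643, 722, 801, 880, 959]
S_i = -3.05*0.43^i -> [-3.05, -1.31, -0.56, -0.24, -0.1]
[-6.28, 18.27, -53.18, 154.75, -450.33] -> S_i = -6.28*(-2.91)^i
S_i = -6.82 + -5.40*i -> [-6.82, -12.22, -17.62, -23.02, -28.42]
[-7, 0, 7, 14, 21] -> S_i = -7 + 7*i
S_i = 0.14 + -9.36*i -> [0.14, -9.22, -18.58, -27.94, -37.3]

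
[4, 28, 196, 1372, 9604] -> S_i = 4*7^i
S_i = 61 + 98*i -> [61, 159, 257, 355, 453]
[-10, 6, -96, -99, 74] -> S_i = Random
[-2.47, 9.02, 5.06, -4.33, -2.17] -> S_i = Random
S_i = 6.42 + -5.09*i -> [6.42, 1.33, -3.76, -8.85, -13.94]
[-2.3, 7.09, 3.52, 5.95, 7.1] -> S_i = Random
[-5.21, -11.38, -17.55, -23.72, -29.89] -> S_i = -5.21 + -6.17*i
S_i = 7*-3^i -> [7, -21, 63, -189, 567]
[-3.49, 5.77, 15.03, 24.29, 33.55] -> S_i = -3.49 + 9.26*i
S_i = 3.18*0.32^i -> [3.18, 1.02, 0.33, 0.1, 0.03]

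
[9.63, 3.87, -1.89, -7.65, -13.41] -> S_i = 9.63 + -5.76*i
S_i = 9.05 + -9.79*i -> [9.05, -0.74, -10.53, -20.32, -30.11]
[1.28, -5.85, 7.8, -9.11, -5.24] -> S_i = Random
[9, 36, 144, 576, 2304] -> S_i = 9*4^i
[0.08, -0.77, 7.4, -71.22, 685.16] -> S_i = 0.08*(-9.62)^i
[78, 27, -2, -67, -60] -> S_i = Random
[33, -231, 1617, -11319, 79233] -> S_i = 33*-7^i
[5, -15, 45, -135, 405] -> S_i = 5*-3^i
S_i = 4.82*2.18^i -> [4.82, 10.51, 22.91, 49.94, 108.86]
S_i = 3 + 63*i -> [3, 66, 129, 192, 255]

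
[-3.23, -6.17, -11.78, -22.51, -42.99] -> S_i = -3.23*1.91^i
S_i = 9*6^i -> [9, 54, 324, 1944, 11664]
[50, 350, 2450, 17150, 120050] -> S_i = 50*7^i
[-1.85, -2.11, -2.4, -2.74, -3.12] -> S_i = -1.85*1.14^i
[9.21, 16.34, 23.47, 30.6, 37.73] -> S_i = 9.21 + 7.13*i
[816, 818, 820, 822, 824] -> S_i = 816 + 2*i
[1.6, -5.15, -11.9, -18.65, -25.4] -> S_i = 1.60 + -6.75*i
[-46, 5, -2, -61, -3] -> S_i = Random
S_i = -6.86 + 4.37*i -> [-6.86, -2.49, 1.88, 6.25, 10.62]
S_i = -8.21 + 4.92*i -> [-8.21, -3.29, 1.63, 6.55, 11.47]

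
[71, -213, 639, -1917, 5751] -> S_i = 71*-3^i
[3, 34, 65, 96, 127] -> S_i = 3 + 31*i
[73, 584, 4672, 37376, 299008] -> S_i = 73*8^i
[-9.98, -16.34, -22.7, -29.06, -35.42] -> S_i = -9.98 + -6.36*i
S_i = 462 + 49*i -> [462, 511, 560, 609, 658]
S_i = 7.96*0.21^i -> [7.96, 1.67, 0.35, 0.07, 0.02]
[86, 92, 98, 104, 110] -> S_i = 86 + 6*i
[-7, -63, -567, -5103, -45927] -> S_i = -7*9^i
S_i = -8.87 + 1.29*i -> [-8.87, -7.58, -6.29, -5.0, -3.71]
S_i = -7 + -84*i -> [-7, -91, -175, -259, -343]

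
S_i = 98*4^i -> [98, 392, 1568, 6272, 25088]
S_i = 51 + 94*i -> [51, 145, 239, 333, 427]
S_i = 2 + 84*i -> [2, 86, 170, 254, 338]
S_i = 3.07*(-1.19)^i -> [3.07, -3.65, 4.35, -5.17, 6.16]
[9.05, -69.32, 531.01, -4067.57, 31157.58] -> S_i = 9.05*(-7.66)^i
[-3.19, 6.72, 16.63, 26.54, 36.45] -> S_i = -3.19 + 9.91*i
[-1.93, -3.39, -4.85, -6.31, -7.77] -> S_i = -1.93 + -1.46*i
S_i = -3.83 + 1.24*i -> [-3.83, -2.59, -1.35, -0.11, 1.13]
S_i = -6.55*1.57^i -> [-6.55, -10.28, -16.15, -25.35, -39.8]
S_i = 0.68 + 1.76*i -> [0.68, 2.44, 4.2, 5.96, 7.72]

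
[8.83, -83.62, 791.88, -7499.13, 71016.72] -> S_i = 8.83*(-9.47)^i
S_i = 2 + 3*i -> [2, 5, 8, 11, 14]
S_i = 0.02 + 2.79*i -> [0.02, 2.81, 5.6, 8.39, 11.18]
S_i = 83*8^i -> [83, 664, 5312, 42496, 339968]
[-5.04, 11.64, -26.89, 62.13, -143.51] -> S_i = -5.04*(-2.31)^i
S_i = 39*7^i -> [39, 273, 1911, 13377, 93639]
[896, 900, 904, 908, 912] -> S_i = 896 + 4*i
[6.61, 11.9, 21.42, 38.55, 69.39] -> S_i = 6.61*1.80^i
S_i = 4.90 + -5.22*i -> [4.9, -0.32, -5.54, -10.76, -15.98]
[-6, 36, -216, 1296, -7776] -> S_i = -6*-6^i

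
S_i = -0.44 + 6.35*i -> [-0.44, 5.91, 12.26, 18.61, 24.96]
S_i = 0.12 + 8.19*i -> [0.12, 8.31, 16.5, 24.69, 32.88]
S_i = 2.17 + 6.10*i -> [2.17, 8.27, 14.37, 20.47, 26.57]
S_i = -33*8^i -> [-33, -264, -2112, -16896, -135168]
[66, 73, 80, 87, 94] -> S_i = 66 + 7*i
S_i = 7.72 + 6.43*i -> [7.72, 14.15, 20.58, 27.01, 33.44]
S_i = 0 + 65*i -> [0, 65, 130, 195, 260]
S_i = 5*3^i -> [5, 15, 45, 135, 405]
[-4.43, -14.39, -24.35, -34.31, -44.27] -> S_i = -4.43 + -9.96*i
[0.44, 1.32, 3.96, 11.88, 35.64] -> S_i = 0.44*3.00^i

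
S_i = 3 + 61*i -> [3, 64, 125, 186, 247]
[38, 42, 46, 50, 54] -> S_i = 38 + 4*i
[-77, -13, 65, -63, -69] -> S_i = Random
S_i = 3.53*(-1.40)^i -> [3.53, -4.94, 6.92, -9.69, 13.56]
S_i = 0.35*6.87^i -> [0.35, 2.4, 16.52, 113.48, 779.64]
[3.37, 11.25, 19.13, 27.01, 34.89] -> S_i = 3.37 + 7.88*i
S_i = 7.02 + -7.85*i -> [7.02, -0.83, -8.68, -16.53, -24.38]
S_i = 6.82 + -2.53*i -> [6.82, 4.29, 1.76, -0.77, -3.3]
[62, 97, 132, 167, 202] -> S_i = 62 + 35*i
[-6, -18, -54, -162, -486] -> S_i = -6*3^i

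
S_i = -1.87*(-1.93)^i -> [-1.87, 3.61, -6.97, 13.44, -25.95]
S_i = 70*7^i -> [70, 490, 3430, 24010, 168070]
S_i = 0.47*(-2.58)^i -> [0.47, -1.21, 3.13, -8.07, 20.82]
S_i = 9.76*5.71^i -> [9.76, 55.73, 318.22, 1817.01, 10375.15]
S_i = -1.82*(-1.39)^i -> [-1.82, 2.53, -3.52, 4.89, -6.79]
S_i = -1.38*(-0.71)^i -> [-1.38, 0.98, -0.7, 0.49, -0.35]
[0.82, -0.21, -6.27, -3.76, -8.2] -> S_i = Random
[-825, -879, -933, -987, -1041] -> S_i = -825 + -54*i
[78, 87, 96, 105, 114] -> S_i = 78 + 9*i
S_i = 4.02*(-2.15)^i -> [4.02, -8.64, 18.58, -39.95, 85.9]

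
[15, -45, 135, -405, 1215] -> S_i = 15*-3^i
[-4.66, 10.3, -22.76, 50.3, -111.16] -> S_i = -4.66*(-2.21)^i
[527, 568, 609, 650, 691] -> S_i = 527 + 41*i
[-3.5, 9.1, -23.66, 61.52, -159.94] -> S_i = -3.50*(-2.60)^i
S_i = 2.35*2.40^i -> [2.35, 5.64, 13.54, 32.49, 77.97]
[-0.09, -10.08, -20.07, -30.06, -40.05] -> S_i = -0.09 + -9.99*i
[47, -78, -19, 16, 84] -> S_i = Random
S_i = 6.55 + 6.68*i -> [6.55, 13.23, 19.91, 26.59, 33.27]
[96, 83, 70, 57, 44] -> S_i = 96 + -13*i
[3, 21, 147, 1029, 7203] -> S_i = 3*7^i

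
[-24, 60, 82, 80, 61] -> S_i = Random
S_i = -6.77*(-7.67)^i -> [-6.77, 51.93, -398.27, 3054.74, -23429.88]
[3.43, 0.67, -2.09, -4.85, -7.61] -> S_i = 3.43 + -2.76*i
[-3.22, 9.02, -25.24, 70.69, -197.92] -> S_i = -3.22*(-2.80)^i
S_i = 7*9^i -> [7, 63, 567, 5103, 45927]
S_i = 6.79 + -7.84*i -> [6.79, -1.05, -8.89, -16.73, -24.57]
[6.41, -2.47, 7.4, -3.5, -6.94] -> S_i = Random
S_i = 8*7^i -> [8, 56, 392, 2744, 19208]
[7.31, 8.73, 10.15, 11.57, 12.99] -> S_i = 7.31 + 1.42*i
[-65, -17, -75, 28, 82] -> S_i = Random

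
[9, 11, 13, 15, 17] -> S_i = 9 + 2*i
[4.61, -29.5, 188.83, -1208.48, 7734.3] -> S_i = 4.61*(-6.40)^i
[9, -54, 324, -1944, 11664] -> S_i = 9*-6^i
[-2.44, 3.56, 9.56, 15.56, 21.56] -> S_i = -2.44 + 6.00*i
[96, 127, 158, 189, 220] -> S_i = 96 + 31*i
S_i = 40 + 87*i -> [40, 127, 214, 301, 388]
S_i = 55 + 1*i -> [55, 56, 57, 58, 59]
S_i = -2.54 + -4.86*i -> [-2.54, -7.4, -12.26, -17.12, -21.98]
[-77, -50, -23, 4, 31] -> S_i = -77 + 27*i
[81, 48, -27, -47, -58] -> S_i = Random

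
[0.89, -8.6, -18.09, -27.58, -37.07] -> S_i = 0.89 + -9.49*i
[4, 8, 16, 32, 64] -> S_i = 4*2^i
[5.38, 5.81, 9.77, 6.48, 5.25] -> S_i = Random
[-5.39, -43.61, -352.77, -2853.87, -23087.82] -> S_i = -5.39*8.09^i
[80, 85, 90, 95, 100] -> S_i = 80 + 5*i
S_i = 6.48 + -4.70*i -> [6.48, 1.78, -2.92, -7.62, -12.32]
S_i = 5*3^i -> [5, 15, 45, 135, 405]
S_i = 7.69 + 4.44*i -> [7.69, 12.13, 16.57, 21.01, 25.45]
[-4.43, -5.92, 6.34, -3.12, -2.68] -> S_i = Random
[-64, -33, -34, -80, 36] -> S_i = Random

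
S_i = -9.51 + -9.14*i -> [-9.51, -18.65, -27.79, -36.93, -46.07]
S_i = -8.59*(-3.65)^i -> [-8.59, 31.35, -114.44, 417.71, -1524.63]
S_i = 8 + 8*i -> [8, 16, 24, 32, 40]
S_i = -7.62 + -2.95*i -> [-7.62, -10.57, -13.52, -16.47, -19.42]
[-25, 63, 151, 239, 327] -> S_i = -25 + 88*i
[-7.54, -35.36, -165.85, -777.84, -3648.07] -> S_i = -7.54*4.69^i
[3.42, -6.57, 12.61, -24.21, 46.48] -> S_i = 3.42*(-1.92)^i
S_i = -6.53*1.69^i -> [-6.53, -11.04, -18.65, -31.52, -53.27]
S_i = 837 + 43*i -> [837, 880, 923, 966, 1009]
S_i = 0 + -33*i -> [0, -33, -66, -99, -132]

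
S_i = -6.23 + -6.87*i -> [-6.23, -13.1, -19.97, -26.84, -33.71]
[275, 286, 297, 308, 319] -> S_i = 275 + 11*i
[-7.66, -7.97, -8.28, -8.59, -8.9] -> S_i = -7.66 + -0.31*i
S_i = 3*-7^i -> [3, -21, 147, -1029, 7203]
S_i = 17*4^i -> [17, 68, 272, 1088, 4352]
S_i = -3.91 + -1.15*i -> [-3.91, -5.06, -6.21, -7.36, -8.51]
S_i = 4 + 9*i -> [4, 13, 22, 31, 40]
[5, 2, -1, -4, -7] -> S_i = 5 + -3*i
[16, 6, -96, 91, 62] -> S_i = Random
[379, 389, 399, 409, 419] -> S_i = 379 + 10*i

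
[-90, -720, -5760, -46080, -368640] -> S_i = -90*8^i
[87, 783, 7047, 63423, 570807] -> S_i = 87*9^i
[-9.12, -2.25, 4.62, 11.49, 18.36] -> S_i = -9.12 + 6.87*i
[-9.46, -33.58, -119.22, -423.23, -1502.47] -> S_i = -9.46*3.55^i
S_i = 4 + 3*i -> [4, 7, 10, 13, 16]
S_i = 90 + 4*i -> [90, 94, 98, 102, 106]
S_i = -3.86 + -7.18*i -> [-3.86, -11.04, -18.22, -25.4, -32.58]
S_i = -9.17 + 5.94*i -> [-9.17, -3.23, 2.71, 8.65, 14.59]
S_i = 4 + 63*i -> [4, 67, 130, 193, 256]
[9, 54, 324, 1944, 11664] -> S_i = 9*6^i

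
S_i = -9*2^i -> [-9, -18, -36, -72, -144]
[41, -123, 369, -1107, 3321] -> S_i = 41*-3^i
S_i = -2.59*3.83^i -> [-2.59, -9.92, -37.99, -145.51, -557.31]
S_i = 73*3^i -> [73, 219, 657, 1971, 5913]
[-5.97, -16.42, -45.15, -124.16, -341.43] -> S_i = -5.97*2.75^i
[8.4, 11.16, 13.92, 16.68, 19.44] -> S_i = 8.40 + 2.76*i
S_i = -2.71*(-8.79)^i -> [-2.71, 23.82, -209.39, 1840.5, -16178.0]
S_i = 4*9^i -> [4, 36, 324, 2916, 26244]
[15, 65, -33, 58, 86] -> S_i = Random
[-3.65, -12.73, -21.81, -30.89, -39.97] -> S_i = -3.65 + -9.08*i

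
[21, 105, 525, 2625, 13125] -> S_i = 21*5^i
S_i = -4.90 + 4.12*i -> [-4.9, -0.78, 3.34, 7.46, 11.58]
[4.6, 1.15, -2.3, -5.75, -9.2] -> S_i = 4.60 + -3.45*i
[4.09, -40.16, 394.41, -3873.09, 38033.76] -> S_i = 4.09*(-9.82)^i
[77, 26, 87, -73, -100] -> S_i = Random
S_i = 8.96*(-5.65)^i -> [8.96, -50.62, 286.03, -1616.04, 9130.65]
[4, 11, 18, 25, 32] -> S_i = 4 + 7*i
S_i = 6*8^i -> [6, 48, 384, 3072, 24576]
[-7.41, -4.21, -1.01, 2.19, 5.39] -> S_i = -7.41 + 3.20*i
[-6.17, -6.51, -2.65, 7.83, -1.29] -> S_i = Random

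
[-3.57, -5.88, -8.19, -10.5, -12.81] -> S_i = -3.57 + -2.31*i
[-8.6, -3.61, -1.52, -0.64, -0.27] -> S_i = -8.60*0.42^i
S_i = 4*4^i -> [4, 16, 64, 256, 1024]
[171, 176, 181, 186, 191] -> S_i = 171 + 5*i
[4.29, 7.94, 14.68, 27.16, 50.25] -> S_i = 4.29*1.85^i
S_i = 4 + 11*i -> [4, 15, 26, 37, 48]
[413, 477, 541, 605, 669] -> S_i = 413 + 64*i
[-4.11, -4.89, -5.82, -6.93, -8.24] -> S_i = -4.11*1.19^i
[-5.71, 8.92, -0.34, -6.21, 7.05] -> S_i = Random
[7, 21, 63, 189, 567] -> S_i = 7*3^i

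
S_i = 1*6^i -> [1, 6, 36, 216, 1296]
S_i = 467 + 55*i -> [467, 522, 577, 632, 687]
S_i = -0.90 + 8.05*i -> [-0.9, 7.15, 15.2, 23.25, 31.3]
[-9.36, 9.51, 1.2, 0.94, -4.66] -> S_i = Random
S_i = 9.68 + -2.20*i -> [9.68, 7.48, 5.28, 3.08, 0.88]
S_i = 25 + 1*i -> [25, 26, 27, 28, 29]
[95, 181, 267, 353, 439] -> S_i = 95 + 86*i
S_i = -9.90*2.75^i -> [-9.9, -27.22, -74.87, -205.89, -566.19]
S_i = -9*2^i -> [-9, -18, -36, -72, -144]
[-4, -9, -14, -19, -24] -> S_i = -4 + -5*i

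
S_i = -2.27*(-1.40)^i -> [-2.27, 3.18, -4.45, 6.23, -8.72]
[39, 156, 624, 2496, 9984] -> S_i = 39*4^i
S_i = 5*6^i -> [5, 30, 180, 1080, 6480]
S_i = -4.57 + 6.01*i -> [-4.57, 1.44, 7.45, 13.46, 19.47]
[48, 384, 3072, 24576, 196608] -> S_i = 48*8^i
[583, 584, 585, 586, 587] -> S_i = 583 + 1*i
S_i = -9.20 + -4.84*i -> [-9.2, -14.04, -18.88, -23.72, -28.56]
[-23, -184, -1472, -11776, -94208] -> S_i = -23*8^i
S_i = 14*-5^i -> [14, -70, 350, -1750, 8750]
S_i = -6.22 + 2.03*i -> [-6.22, -4.19, -2.16, -0.13, 1.9]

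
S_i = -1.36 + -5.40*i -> [-1.36, -6.76, -12.16, -17.56, -22.96]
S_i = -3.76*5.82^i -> [-3.76, -21.88, -127.36, -741.24, -4314.0]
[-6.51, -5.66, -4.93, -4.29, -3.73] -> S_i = -6.51*0.87^i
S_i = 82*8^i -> [82, 656, 5248, 41984, 335872]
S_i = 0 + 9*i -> [0, 9, 18, 27, 36]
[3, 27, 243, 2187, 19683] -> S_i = 3*9^i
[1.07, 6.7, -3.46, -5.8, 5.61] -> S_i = Random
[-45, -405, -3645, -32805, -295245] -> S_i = -45*9^i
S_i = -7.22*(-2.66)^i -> [-7.22, 19.21, -51.09, 135.89, -361.46]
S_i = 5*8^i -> [5, 40, 320, 2560, 20480]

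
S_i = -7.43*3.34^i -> [-7.43, -24.82, -82.89, -276.84, -924.64]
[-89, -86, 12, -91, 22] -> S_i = Random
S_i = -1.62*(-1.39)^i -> [-1.62, 2.25, -3.13, 4.35, -6.05]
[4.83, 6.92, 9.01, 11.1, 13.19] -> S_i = 4.83 + 2.09*i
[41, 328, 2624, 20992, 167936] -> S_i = 41*8^i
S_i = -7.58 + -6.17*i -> [-7.58, -13.75, -19.92, -26.09, -32.26]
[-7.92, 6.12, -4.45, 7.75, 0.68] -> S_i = Random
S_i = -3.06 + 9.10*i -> [-3.06, 6.04, 15.14, 24.24, 33.34]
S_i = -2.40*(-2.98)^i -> [-2.4, 7.15, -21.31, 63.51, -189.27]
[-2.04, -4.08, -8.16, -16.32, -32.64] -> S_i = -2.04*2.00^i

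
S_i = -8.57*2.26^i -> [-8.57, -19.37, -43.77, -98.93, -223.57]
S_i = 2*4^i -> [2, 8, 32, 128, 512]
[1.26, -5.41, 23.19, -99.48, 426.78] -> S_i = 1.26*(-4.29)^i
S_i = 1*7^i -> [1, 7, 49, 343, 2401]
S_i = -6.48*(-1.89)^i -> [-6.48, 12.25, -23.15, 43.75, -82.68]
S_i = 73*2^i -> [73, 146, 292, 584, 1168]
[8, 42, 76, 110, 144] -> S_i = 8 + 34*i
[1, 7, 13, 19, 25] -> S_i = 1 + 6*i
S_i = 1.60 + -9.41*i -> [1.6, -7.81, -17.22, -26.63, -36.04]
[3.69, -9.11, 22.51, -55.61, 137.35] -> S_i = 3.69*(-2.47)^i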